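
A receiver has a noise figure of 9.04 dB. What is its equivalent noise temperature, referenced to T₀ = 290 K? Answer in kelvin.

2035 K

F = 10^(9.04/10) = 8.01678
T_e = (F − 1)·T₀ = (8.01678 − 1) × 290 = 2035 K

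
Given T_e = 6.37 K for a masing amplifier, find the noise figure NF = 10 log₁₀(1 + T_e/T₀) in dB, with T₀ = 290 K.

0.094 dB

F = 1 + T_e/T₀ = 1 + 6.37/290 = 1.02197
NF = 10 log₁₀(1.02197) = 0.094 dB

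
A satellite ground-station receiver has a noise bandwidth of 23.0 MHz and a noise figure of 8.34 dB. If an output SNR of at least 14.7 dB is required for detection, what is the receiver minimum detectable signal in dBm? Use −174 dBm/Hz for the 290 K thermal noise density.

−77.3 dBm

Sensitivity = −174 + 10 log₁₀(B) + NF + SNR_min
= −174 + 73.62 + 8.34 + 14.7
= −77.34 dBm → −77.3 dBm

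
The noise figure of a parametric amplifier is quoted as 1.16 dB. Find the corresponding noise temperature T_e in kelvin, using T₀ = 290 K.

88.8 K

F = 10^(1.16/10) = 1.30617
T_e = (F − 1)·T₀ = (1.30617 − 1) × 290 = 88.8 K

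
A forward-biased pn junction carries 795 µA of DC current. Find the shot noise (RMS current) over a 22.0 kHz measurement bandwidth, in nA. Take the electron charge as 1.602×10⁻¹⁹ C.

2.37 nA

I_n = √(2qI·B)
2qI·B = 2 × 1.602×10⁻¹⁹ × 7.95×10⁻⁴ × 2.20×10⁴ = 5.60×10⁻¹⁸ A²
I_n = √(5.60×10⁻¹⁸) = 2.37×10⁻⁹ A = 2.37 nA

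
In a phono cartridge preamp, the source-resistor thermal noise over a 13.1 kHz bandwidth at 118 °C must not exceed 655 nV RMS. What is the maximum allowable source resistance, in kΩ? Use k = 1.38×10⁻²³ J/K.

T = 118 °C + 273.15 = 391.15 K
Johnson–Nyquist: V_n = √(4kTRB) ⇒ R = V_n² / (4kTB)
4kTB = 4 × 1.38×10⁻²³ × 391.15 × 1.31×10⁴ = 2.83×10⁻¹⁶
R = (6.55×10⁻⁷)² / 2.83×10⁻¹⁶ = 1.52×10³ Ω = 1.52 kΩ

1.52 kΩ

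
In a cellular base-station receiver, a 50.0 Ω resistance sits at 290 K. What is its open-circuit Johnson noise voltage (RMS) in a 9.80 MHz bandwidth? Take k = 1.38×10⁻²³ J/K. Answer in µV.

V_n = √(4kTRB)
4kTRB = 4 × 1.38×10⁻²³ × 290 × 5.00×10¹ × 9.80×10⁶ = 7.84×10⁻¹² V²
V_n = √(7.84×10⁻¹²) = 2.80×10⁻⁶ V = 2.80 µV

2.80 µV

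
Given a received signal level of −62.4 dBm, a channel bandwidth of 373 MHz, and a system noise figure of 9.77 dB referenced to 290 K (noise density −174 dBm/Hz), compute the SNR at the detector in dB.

Noise floor: N = −174 + 10 log₁₀(B) + NF
10 log₁₀(3.73×10⁸) = 85.72 dB
N = −174 + 85.72 + 9.77 = −78.51 dBm
SNR = P_sig − N = −62.4 − (−78.51) = 16.11 dB → 16.1 dB

16.1 dB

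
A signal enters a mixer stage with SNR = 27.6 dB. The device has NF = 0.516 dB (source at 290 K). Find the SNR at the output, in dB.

By definition F = SNR_in/SNR_out, so in dB: SNR_out = SNR_in − NF
SNR_out = 27.6 − 0.516 = 27.084 dB

27.084 dB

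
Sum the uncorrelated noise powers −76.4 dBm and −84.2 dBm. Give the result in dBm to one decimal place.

Convert to linear, add, convert back:
P₁ = 2.29×10⁻¹¹ W, P₂ = 3.80×10⁻¹² W
P_tot = 2.67×10⁻¹¹ W → 10 log₁₀(P_tot / 10⁻³) = −75.7 dBm

−75.7 dBm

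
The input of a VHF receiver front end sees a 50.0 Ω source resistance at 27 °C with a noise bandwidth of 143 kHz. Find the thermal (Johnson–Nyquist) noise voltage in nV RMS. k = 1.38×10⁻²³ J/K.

344 nV

T = 27 °C + 273.15 = 300.15 K
V_n = √(4kTRB)
4kTRB = 4 × 1.38×10⁻²³ × 300.15 × 5.00×10¹ × 1.43×10⁵ = 1.18×10⁻¹³ V²
V_n = √(1.18×10⁻¹³) = 3.44×10⁻⁷ V = 344 nV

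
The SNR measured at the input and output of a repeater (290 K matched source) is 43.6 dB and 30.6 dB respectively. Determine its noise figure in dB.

NF (dB) = SNR_in(dB) − SNR_out(dB) when the source is at T₀
NF = 43.6 − 30.6 = 13.0 dB

13.0 dB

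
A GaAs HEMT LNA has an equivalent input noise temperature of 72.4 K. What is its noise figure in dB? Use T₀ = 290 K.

F = 1 + T_e/T₀ = 1 + 72.4/290 = 1.24966
NF = 10 log₁₀(1.24966) = 0.968 dB

0.968 dB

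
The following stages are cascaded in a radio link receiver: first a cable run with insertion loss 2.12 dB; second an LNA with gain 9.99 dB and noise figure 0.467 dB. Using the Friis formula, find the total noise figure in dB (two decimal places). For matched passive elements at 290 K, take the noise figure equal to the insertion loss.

2.59 dB

Convert to linear (a loss of L dB is a gain of −L dB): F_i = 10^(NF_i/10), G_i = 10^(G_i,dB/10)
  Stage 1: F_1 = 10^(2.12/10) = 1.629, G_1 = 10^(−2.12/10) = 0.6138
  Stage 2: F_2 = 10^(0.467/10) = 1.114, G_2 = 10^(9.99/10) = 9.977
Friis cascade:
  F = 1.629 + (1.114 − 1)/0.6138 = 1.814
NF = 10 log₁₀(1.814) = 2.59 dB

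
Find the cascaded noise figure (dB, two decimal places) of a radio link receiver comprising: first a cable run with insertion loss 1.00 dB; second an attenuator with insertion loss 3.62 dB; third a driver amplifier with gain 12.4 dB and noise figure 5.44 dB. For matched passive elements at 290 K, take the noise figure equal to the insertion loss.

10.06 dB

Convert to linear (a loss of L dB is a gain of −L dB): F_i = 10^(NF_i/10), G_i = 10^(G_i,dB/10)
  Stage 1: F_1 = 10^(1.00/10) = 1.259, G_1 = 10^(−1.00/10) = 0.7943
  Stage 2: F_2 = 10^(3.62/10) = 2.301, G_2 = 10^(−3.62/10) = 0.4345
  Stage 3: F_3 = 10^(5.44/10) = 3.499, G_3 = 10^(12.4/10) = 17.38
Friis cascade:
  F = 1.259 + (2.301 − 1)/0.7943 + (3.499 − 1)/0.3451 = 10.14
NF = 10 log₁₀(10.14) = 10.06 dB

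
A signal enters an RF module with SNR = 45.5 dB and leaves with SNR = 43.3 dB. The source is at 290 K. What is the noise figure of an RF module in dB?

2.2 dB

NF (dB) = SNR_in(dB) − SNR_out(dB) when the source is at T₀
NF = 45.5 − 43.3 = 2.2 dB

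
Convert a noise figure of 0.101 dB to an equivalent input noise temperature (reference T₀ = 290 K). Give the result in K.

6.82 K

F = 10^(0.101/10) = 1.02353
T_e = (F − 1)·T₀ = (1.02353 − 1) × 290 = 6.82 K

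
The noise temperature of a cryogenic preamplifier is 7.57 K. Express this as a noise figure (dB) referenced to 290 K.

F = 1 + T_e/T₀ = 1 + 7.57/290 = 1.0261
NF = 10 log₁₀(1.0261) = 0.112 dB

0.112 dB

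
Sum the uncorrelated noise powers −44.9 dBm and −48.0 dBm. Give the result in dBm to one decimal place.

−43.2 dBm

Convert to linear, add, convert back:
P₁ = 3.24×10⁻⁸ W, P₂ = 1.58×10⁻⁸ W
P_tot = 4.82×10⁻⁸ W → 10 log₁₀(P_tot / 10⁻³) = −43.2 dBm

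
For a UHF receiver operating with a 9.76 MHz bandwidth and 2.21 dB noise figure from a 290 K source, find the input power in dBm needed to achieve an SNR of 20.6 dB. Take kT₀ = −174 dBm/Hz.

−81.3 dBm

Sensitivity = −174 + 10 log₁₀(B) + NF + SNR_min
= −174 + 69.89 + 2.21 + 20.6
= −81.30 dBm → −81.3 dBm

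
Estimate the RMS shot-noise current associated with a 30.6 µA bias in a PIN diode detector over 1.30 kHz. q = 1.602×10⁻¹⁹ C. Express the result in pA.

I_n = √(2qI·B)
2qI·B = 2 × 1.602×10⁻¹⁹ × 3.06×10⁻⁵ × 1.30×10³ = 1.27×10⁻²⁰ A²
I_n = √(1.27×10⁻²⁰) = 1.13×10⁻¹⁰ A = 113 pA

113 pA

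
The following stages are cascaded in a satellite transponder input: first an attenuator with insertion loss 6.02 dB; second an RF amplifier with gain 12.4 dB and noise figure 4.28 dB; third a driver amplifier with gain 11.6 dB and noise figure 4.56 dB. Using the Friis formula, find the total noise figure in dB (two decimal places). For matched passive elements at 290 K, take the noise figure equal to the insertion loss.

Convert to linear (a loss of L dB is a gain of −L dB): F_i = 10^(NF_i/10), G_i = 10^(G_i,dB/10)
  Stage 1: F_1 = 10^(6.02/10) = 3.999, G_1 = 10^(−6.02/10) = 0.2500
  Stage 2: F_2 = 10^(4.28/10) = 2.679, G_2 = 10^(12.4/10) = 17.38
  Stage 3: F_3 = 10^(4.56/10) = 2.858, G_3 = 10^(11.6/10) = 14.45
Friis cascade:
  F = 3.999 + (2.679 − 1)/0.2500 + (2.858 − 1)/4.345 = 11.14
NF = 10 log₁₀(11.14) = 10.47 dB

10.47 dB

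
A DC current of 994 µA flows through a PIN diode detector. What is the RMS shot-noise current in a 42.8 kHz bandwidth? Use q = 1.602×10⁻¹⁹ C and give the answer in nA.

3.69 nA

I_n = √(2qI·B)
2qI·B = 2 × 1.602×10⁻¹⁹ × 9.94×10⁻⁴ × 4.28×10⁴ = 1.36×10⁻¹⁷ A²
I_n = √(1.36×10⁻¹⁷) = 3.69×10⁻⁹ A = 3.69 nA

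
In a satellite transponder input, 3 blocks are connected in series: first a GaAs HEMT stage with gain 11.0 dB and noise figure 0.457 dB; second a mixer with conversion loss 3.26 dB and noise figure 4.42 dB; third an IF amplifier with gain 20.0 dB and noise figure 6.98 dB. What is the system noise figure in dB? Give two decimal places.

2.84 dB

Convert to linear (a loss of L dB is a gain of −L dB): F_i = 10^(NF_i/10), G_i = 10^(G_i,dB/10)
  Stage 1: F_1 = 10^(0.457/10) = 1.111, G_1 = 10^(11.0/10) = 12.59
  Stage 2: F_2 = 10^(4.42/10) = 2.767, G_2 = 10^(−3.26/10) = 0.4721
  Stage 3: F_3 = 10^(6.98/10) = 4.989, G_3 = 10^(20.0/10) = 100.0
Friis cascade:
  F = 1.111 + (2.767 − 1)/12.59 + (4.989 − 1)/5.943 = 1.923
NF = 10 log₁₀(1.923) = 2.84 dB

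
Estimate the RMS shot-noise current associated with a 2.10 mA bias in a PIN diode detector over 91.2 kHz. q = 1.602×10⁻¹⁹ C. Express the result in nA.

I_n = √(2qI·B)
2qI·B = 2 × 1.602×10⁻¹⁹ × 2.10×10⁻³ × 9.12×10⁴ = 6.14×10⁻¹⁷ A²
I_n = √(6.14×10⁻¹⁷) = 7.83×10⁻⁹ A = 7.83 nA

7.83 nA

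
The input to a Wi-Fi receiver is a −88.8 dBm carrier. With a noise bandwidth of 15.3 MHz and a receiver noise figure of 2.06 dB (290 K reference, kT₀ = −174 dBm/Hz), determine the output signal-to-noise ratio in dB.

11.3 dB

Noise floor: N = −174 + 10 log₁₀(B) + NF
10 log₁₀(1.53×10⁷) = 71.85 dB
N = −174 + 71.85 + 2.06 = −100.09 dBm
SNR = P_sig − N = −88.8 − (−100.09) = 11.29 dB → 11.3 dB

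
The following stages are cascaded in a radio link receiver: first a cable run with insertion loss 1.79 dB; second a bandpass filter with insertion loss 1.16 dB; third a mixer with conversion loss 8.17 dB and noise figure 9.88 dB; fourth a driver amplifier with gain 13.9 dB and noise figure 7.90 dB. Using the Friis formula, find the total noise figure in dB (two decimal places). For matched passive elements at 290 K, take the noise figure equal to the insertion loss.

Convert to linear (a loss of L dB is a gain of −L dB): F_i = 10^(NF_i/10), G_i = 10^(G_i,dB/10)
  Stage 1: F_1 = 10^(1.79/10) = 1.510, G_1 = 10^(−1.79/10) = 0.6622
  Stage 2: F_2 = 10^(1.16/10) = 1.306, G_2 = 10^(−1.16/10) = 0.7656
  Stage 3: F_3 = 10^(9.88/10) = 9.727, G_3 = 10^(−8.17/10) = 0.1524
  Stage 4: F_4 = 10^(7.90/10) = 6.166, G_4 = 10^(13.9/10) = 24.55
Friis cascade:
  F = 1.510 + (1.306 − 1)/0.6622 + (9.727 − 1)/0.5070 + (6.166 − 1)/0.07727 = 86.04
NF = 10 log₁₀(86.04) = 19.35 dB

19.35 dB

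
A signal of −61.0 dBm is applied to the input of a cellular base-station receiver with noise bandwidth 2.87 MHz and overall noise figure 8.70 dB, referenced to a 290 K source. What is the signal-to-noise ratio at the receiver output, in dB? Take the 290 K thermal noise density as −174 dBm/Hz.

Noise floor: N = −174 + 10 log₁₀(B) + NF
10 log₁₀(2.87×10⁶) = 64.58 dB
N = −174 + 64.58 + 8.70 = −100.72 dBm
SNR = P_sig − N = −61.0 − (−100.72) = 39.72 dB → 39.7 dB

39.7 dB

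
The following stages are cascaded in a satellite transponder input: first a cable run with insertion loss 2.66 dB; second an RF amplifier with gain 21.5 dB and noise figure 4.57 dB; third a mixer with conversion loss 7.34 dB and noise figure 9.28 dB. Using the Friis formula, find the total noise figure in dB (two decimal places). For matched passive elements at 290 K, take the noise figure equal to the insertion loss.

7.31 dB

Convert to linear (a loss of L dB is a gain of −L dB): F_i = 10^(NF_i/10), G_i = 10^(G_i,dB/10)
  Stage 1: F_1 = 10^(2.66/10) = 1.845, G_1 = 10^(−2.66/10) = 0.5420
  Stage 2: F_2 = 10^(4.57/10) = 2.864, G_2 = 10^(21.5/10) = 141.3
  Stage 3: F_3 = 10^(9.28/10) = 8.472, G_3 = 10^(−7.34/10) = 0.1845
Friis cascade:
  F = 1.845 + (2.864 − 1)/0.5420 + (8.472 − 1)/76.56 = 5.382
NF = 10 log₁₀(5.382) = 7.31 dB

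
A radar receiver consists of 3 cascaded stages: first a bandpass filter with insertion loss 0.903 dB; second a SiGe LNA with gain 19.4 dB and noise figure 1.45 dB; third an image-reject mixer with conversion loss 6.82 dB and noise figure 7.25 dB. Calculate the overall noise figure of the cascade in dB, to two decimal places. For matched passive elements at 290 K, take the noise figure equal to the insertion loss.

2.50 dB

Convert to linear (a loss of L dB is a gain of −L dB): F_i = 10^(NF_i/10), G_i = 10^(G_i,dB/10)
  Stage 1: F_1 = 10^(0.903/10) = 1.231, G_1 = 10^(−0.903/10) = 0.8123
  Stage 2: F_2 = 10^(1.45/10) = 1.396, G_2 = 10^(19.4/10) = 87.10
  Stage 3: F_3 = 10^(7.25/10) = 5.309, G_3 = 10^(−6.82/10) = 0.2080
Friis cascade:
  F = 1.231 + (1.396 − 1)/0.8123 + (5.309 − 1)/70.75 = 1.780
NF = 10 log₁₀(1.780) = 2.50 dB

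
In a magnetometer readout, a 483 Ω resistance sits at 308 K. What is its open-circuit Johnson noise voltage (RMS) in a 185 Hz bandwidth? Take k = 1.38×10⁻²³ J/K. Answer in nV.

39.0 nV

V_n = √(4kTRB)
4kTRB = 4 × 1.38×10⁻²³ × 308 × 4.83×10² × 1.85×10² = 1.52×10⁻¹⁵ V²
V_n = √(1.52×10⁻¹⁵) = 3.90×10⁻⁸ V = 39.0 nV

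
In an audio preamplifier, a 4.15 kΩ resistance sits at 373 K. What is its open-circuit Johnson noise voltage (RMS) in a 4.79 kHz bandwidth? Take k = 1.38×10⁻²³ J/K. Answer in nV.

640 nV

V_n = √(4kTRB)
4kTRB = 4 × 1.38×10⁻²³ × 373 × 4.15×10³ × 4.79×10³ = 4.09×10⁻¹³ V²
V_n = √(4.09×10⁻¹³) = 6.40×10⁻⁷ V = 640 nV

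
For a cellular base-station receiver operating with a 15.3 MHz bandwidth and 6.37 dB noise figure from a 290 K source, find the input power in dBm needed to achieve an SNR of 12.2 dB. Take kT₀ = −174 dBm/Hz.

−83.6 dBm

Sensitivity = −174 + 10 log₁₀(B) + NF + SNR_min
= −174 + 71.85 + 6.37 + 12.2
= −83.58 dBm → −83.6 dBm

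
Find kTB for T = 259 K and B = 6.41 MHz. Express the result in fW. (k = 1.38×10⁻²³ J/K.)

P_n = kTB = 1.38×10⁻²³ × 259 × 6.41×10⁶ = 2.29×10⁻¹⁴ W = 22.9 fW

22.9 fW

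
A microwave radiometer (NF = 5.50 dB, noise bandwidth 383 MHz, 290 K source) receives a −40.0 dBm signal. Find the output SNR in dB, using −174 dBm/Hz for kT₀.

Noise floor: N = −174 + 10 log₁₀(B) + NF
10 log₁₀(3.83×10⁸) = 85.83 dB
N = −174 + 85.83 + 5.50 = −82.67 dBm
SNR = P_sig − N = −40.0 − (−82.67) = 42.67 dB → 42.7 dB

42.7 dB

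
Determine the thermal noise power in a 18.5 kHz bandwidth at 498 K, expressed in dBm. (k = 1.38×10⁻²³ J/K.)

−129.0 dBm

P_n = kTB = 1.38×10⁻²³ × 498 × 1.85×10⁴ = 1.27×10⁻¹⁶ W
In dBm: 10 log₁₀(1.27×10⁻¹⁶ / 10⁻³) = −129.0 dBm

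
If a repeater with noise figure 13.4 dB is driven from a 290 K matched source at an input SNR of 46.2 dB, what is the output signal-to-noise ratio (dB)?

By definition F = SNR_in/SNR_out, so in dB: SNR_out = SNR_in − NF
SNR_out = 46.2 − 13.4 = 32.8 dB

32.8 dB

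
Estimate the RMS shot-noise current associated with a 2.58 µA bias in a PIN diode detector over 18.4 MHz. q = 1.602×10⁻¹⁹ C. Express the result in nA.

I_n = √(2qI·B)
2qI·B = 2 × 1.602×10⁻¹⁹ × 2.58×10⁻⁶ × 1.84×10⁷ = 1.52×10⁻¹⁷ A²
I_n = √(1.52×10⁻¹⁷) = 3.90×10⁻⁹ A = 3.90 nA

3.90 nA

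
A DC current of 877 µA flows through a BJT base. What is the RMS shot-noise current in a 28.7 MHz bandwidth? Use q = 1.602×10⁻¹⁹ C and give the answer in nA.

I_n = √(2qI·B)
2qI·B = 2 × 1.602×10⁻¹⁹ × 8.77×10⁻⁴ × 2.87×10⁷ = 8.06×10⁻¹⁵ A²
I_n = √(8.06×10⁻¹⁵) = 8.98×10⁻⁸ A = 89.8 nA

89.8 nA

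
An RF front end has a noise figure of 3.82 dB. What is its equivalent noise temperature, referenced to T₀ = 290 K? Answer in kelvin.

409 K

F = 10^(3.82/10) = 2.40991
T_e = (F − 1)·T₀ = (2.40991 − 1) × 290 = 409 K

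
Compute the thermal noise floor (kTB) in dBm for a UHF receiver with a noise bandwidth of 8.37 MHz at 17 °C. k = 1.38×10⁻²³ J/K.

T = 17 °C + 273.15 = 290.15 K
P_n = kTB = 1.38×10⁻²³ × 290.15 × 8.37×10⁶ = 3.35×10⁻¹⁴ W
In dBm: 10 log₁₀(3.35×10⁻¹⁴ / 10⁻³) = −104.7 dBm

−104.7 dBm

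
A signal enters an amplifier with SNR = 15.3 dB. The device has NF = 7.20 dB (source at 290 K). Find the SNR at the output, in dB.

By definition F = SNR_in/SNR_out, so in dB: SNR_out = SNR_in − NF
SNR_out = 15.3 − 7.20 = 8.10 dB

8.10 dB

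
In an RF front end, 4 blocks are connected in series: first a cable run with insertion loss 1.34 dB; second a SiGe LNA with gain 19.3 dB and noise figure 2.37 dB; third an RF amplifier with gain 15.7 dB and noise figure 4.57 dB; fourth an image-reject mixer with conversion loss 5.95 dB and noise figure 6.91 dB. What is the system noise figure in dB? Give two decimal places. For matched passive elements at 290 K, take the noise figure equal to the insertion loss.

Convert to linear (a loss of L dB is a gain of −L dB): F_i = 10^(NF_i/10), G_i = 10^(G_i,dB/10)
  Stage 1: F_1 = 10^(1.34/10) = 1.361, G_1 = 10^(−1.34/10) = 0.7345
  Stage 2: F_2 = 10^(2.37/10) = 1.726, G_2 = 10^(19.3/10) = 85.11
  Stage 3: F_3 = 10^(4.57/10) = 2.864, G_3 = 10^(15.7/10) = 37.15
  Stage 4: F_4 = 10^(6.91/10) = 4.909, G_4 = 10^(−5.95/10) = 0.2541
Friis cascade:
  F = 1.361 + (1.726 − 1)/0.7345 + (2.864 − 1)/62.52 + (4.909 − 1)/2323 = 2.381
NF = 10 log₁₀(2.381) = 3.77 dB

3.77 dB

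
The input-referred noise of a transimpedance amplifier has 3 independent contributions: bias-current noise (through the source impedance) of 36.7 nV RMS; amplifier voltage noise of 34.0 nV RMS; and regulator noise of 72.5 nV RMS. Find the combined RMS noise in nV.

88.1 nV

Uncorrelated sources add in power (mean-square): V_tot = √(ΣV_i²)
V_tot = √[(3.67×10⁻⁸)² + (3.40×10⁻⁸)² + (7.25×10⁻⁸)²] = 8.81×10⁻⁸ V = 88.1 nV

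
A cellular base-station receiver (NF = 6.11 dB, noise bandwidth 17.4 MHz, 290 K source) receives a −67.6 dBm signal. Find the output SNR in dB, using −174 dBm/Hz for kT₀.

Noise floor: N = −174 + 10 log₁₀(B) + NF
10 log₁₀(1.74×10⁷) = 72.41 dB
N = −174 + 72.41 + 6.11 = −95.48 dBm
SNR = P_sig − N = −67.6 − (−95.48) = 27.88 dB → 27.9 dB

27.9 dB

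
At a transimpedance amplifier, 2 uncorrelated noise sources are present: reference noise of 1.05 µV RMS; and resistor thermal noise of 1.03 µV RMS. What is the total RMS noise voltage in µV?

Uncorrelated sources add in power (mean-square): V_tot = √(ΣV_i²)
V_tot = √[(1.05×10⁻⁶)² + (1.03×10⁻⁶)²] = 1.47×10⁻⁶ V = 1.47 µV

1.47 µV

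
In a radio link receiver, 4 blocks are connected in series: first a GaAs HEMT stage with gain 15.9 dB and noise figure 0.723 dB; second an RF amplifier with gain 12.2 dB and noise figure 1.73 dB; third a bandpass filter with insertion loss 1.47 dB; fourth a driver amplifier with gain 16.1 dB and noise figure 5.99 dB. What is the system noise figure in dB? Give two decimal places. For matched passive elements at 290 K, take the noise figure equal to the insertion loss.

Convert to linear (a loss of L dB is a gain of −L dB): F_i = 10^(NF_i/10), G_i = 10^(G_i,dB/10)
  Stage 1: F_1 = 10^(0.723/10) = 1.181, G_1 = 10^(15.9/10) = 38.90
  Stage 2: F_2 = 10^(1.73/10) = 1.489, G_2 = 10^(12.2/10) = 16.60
  Stage 3: F_3 = 10^(1.47/10) = 1.403, G_3 = 10^(−1.47/10) = 0.7129
  Stage 4: F_4 = 10^(5.99/10) = 3.972, G_4 = 10^(16.1/10) = 40.74
Friis cascade:
  F = 1.181 + (1.489 − 1)/38.90 + (1.403 − 1)/645.7 + (3.972 − 1)/460.3 = 1.201
NF = 10 log₁₀(1.201) = 0.79 dB

0.79 dB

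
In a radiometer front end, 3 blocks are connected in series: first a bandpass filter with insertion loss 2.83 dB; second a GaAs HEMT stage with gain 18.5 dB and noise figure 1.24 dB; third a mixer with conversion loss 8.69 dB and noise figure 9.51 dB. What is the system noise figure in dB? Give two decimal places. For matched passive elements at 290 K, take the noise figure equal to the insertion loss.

Convert to linear (a loss of L dB is a gain of −L dB): F_i = 10^(NF_i/10), G_i = 10^(G_i,dB/10)
  Stage 1: F_1 = 10^(2.83/10) = 1.919, G_1 = 10^(−2.83/10) = 0.5212
  Stage 2: F_2 = 10^(1.24/10) = 1.330, G_2 = 10^(18.5/10) = 70.79
  Stage 3: F_3 = 10^(9.51/10) = 8.933, G_3 = 10^(−8.69/10) = 0.1352
Friis cascade:
  F = 1.919 + (1.330 − 1)/0.5212 + (8.933 − 1)/36.90 = 2.768
NF = 10 log₁₀(2.768) = 4.42 dB

4.42 dB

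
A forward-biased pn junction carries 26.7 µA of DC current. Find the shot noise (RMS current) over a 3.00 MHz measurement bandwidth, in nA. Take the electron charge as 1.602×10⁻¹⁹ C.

I_n = √(2qI·B)
2qI·B = 2 × 1.602×10⁻¹⁹ × 2.67×10⁻⁵ × 3.00×10⁶ = 2.57×10⁻¹⁷ A²
I_n = √(2.57×10⁻¹⁷) = 5.07×10⁻⁹ A = 5.07 nA

5.07 nA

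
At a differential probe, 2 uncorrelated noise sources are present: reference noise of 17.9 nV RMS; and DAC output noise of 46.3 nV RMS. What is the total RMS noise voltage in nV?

Uncorrelated sources add in power (mean-square): V_tot = √(ΣV_i²)
V_tot = √[(1.79×10⁻⁸)² + (4.63×10⁻⁸)²] = 4.96×10⁻⁸ V = 49.6 nV

49.6 nV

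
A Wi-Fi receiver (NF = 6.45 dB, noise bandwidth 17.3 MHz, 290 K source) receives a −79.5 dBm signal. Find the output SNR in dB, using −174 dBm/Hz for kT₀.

Noise floor: N = −174 + 10 log₁₀(B) + NF
10 log₁₀(1.73×10⁷) = 72.38 dB
N = −174 + 72.38 + 6.45 = −95.17 dBm
SNR = P_sig − N = −79.5 − (−95.17) = 15.67 dB → 15.7 dB

15.7 dB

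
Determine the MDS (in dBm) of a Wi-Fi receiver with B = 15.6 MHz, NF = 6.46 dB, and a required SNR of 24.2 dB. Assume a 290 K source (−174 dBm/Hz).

Sensitivity = −174 + 10 log₁₀(B) + NF + SNR_min
= −174 + 71.93 + 6.46 + 24.2
= −71.41 dBm → −71.4 dBm

−71.4 dBm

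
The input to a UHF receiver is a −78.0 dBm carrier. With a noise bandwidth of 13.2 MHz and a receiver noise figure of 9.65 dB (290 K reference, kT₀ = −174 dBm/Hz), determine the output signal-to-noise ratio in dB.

15.1 dB

Noise floor: N = −174 + 10 log₁₀(B) + NF
10 log₁₀(1.32×10⁷) = 71.21 dB
N = −174 + 71.21 + 9.65 = −93.14 dBm
SNR = P_sig − N = −78.0 − (−93.14) = 15.14 dB → 15.1 dB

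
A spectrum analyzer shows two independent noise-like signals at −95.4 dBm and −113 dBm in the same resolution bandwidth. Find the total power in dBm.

−95.3 dBm

Convert to linear, add, convert back:
P₁ = 2.88×10⁻¹³ W, P₂ = 5.01×10⁻¹⁵ W
P_tot = 2.93×10⁻¹³ W → 10 log₁₀(P_tot / 10⁻³) = −95.3 dBm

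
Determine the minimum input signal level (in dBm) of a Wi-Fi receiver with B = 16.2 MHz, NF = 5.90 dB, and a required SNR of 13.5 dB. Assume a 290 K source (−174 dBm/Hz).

−82.5 dBm

Sensitivity = −174 + 10 log₁₀(B) + NF + SNR_min
= −174 + 72.1 + 5.90 + 13.5
= −82.50 dBm → −82.5 dBm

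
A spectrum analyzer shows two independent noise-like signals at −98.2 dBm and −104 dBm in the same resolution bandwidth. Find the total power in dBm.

Convert to linear, add, convert back:
P₁ = 1.51×10⁻¹³ W, P₂ = 3.98×10⁻¹⁴ W
P_tot = 1.91×10⁻¹³ W → 10 log₁₀(P_tot / 10⁻³) = −97.2 dBm

−97.2 dBm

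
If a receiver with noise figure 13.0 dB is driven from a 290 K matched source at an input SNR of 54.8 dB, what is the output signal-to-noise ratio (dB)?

By definition F = SNR_in/SNR_out, so in dB: SNR_out = SNR_in − NF
SNR_out = 54.8 − 13.0 = 41.8 dB

41.8 dB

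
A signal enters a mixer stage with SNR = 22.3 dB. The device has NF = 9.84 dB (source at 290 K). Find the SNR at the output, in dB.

12.46 dB

By definition F = SNR_in/SNR_out, so in dB: SNR_out = SNR_in − NF
SNR_out = 22.3 − 9.84 = 12.46 dB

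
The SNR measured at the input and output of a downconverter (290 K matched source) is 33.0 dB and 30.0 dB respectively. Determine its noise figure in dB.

3.0 dB

NF (dB) = SNR_in(dB) − SNR_out(dB) when the source is at T₀
NF = 33.0 − 30.0 = 3.0 dB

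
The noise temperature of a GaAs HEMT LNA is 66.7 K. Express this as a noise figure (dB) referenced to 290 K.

F = 1 + T_e/T₀ = 1 + 66.7/290 = 1.23
NF = 10 log₁₀(1.23) = 0.899 dB

0.899 dB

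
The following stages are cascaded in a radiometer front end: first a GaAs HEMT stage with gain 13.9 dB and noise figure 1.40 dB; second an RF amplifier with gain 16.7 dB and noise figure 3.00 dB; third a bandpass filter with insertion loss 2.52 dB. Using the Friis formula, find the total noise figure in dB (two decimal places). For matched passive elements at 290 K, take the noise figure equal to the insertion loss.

Convert to linear (a loss of L dB is a gain of −L dB): F_i = 10^(NF_i/10), G_i = 10^(G_i,dB/10)
  Stage 1: F_1 = 10^(1.40/10) = 1.380, G_1 = 10^(13.9/10) = 24.55
  Stage 2: F_2 = 10^(3.00/10) = 1.995, G_2 = 10^(16.7/10) = 46.77
  Stage 3: F_3 = 10^(2.52/10) = 1.786, G_3 = 10^(−2.52/10) = 0.5598
Friis cascade:
  F = 1.380 + (1.995 − 1)/24.55 + (1.786 − 1)/1148 = 1.422
NF = 10 log₁₀(1.422) = 1.53 dB

1.53 dB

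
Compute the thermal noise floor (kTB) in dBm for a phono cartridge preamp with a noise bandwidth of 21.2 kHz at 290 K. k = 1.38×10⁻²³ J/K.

−130.7 dBm

P_n = kTB = 1.38×10⁻²³ × 290 × 2.12×10⁴ = 8.48×10⁻¹⁷ W
In dBm: 10 log₁₀(8.48×10⁻¹⁷ / 10⁻³) = −130.7 dBm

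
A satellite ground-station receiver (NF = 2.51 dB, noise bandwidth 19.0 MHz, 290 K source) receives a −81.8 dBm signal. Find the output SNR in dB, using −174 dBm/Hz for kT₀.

Noise floor: N = −174 + 10 log₁₀(B) + NF
10 log₁₀(1.90×10⁷) = 72.79 dB
N = −174 + 72.79 + 2.51 = −98.70 dBm
SNR = P_sig − N = −81.8 − (−98.70) = 16.90 dB → 16.9 dB

16.9 dB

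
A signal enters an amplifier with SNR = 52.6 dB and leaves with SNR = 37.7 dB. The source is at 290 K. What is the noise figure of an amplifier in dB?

14.9 dB

NF (dB) = SNR_in(dB) − SNR_out(dB) when the source is at T₀
NF = 52.6 − 37.7 = 14.9 dB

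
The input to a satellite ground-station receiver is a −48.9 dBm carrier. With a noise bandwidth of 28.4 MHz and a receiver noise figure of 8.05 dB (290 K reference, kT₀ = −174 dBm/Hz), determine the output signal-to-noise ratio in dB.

42.5 dB

Noise floor: N = −174 + 10 log₁₀(B) + NF
10 log₁₀(2.84×10⁷) = 74.53 dB
N = −174 + 74.53 + 8.05 = −91.42 dBm
SNR = P_sig − N = −48.9 − (−91.42) = 42.52 dB → 42.5 dB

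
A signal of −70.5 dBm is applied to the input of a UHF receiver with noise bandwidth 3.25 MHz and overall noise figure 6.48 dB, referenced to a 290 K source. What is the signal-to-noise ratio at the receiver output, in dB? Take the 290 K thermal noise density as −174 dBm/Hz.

31.9 dB

Noise floor: N = −174 + 10 log₁₀(B) + NF
10 log₁₀(3.25×10⁶) = 65.12 dB
N = −174 + 65.12 + 6.48 = −102.40 dBm
SNR = P_sig − N = −70.5 − (−102.40) = 31.90 dB → 31.9 dB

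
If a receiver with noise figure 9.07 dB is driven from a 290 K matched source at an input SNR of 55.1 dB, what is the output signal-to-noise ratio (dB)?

By definition F = SNR_in/SNR_out, so in dB: SNR_out = SNR_in − NF
SNR_out = 55.1 − 9.07 = 46.03 dB

46.03 dB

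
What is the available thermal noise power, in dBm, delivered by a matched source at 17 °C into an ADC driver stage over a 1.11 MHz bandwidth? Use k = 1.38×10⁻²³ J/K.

T = 17 °C + 273.15 = 290.15 K
P_n = kTB = 1.38×10⁻²³ × 290.15 × 1.11×10⁶ = 4.44×10⁻¹⁵ W
In dBm: 10 log₁₀(4.44×10⁻¹⁵ / 10⁻³) = −113.5 dBm

−113.5 dBm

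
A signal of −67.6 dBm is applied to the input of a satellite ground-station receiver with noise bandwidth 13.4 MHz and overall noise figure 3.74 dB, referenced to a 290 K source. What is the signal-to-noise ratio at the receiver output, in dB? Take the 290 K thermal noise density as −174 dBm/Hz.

31.4 dB

Noise floor: N = −174 + 10 log₁₀(B) + NF
10 log₁₀(1.34×10⁷) = 71.27 dB
N = −174 + 71.27 + 3.74 = −98.99 dBm
SNR = P_sig − N = −67.6 − (−98.99) = 31.39 dB → 31.4 dB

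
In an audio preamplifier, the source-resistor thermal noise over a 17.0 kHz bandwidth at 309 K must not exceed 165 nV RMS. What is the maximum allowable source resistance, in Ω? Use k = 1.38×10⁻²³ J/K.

Johnson–Nyquist: V_n = √(4kTRB) ⇒ R = V_n² / (4kTB)
4kTB = 4 × 1.38×10⁻²³ × 309 × 1.70×10⁴ = 2.90×10⁻¹⁶
R = (1.65×10⁻⁷)² / 2.90×10⁻¹⁶ = 9.39×10¹ Ω = 93.9 Ω

93.9 Ω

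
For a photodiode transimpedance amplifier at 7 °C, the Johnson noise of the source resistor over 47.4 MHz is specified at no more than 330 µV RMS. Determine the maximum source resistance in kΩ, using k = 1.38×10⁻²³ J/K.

T = 7 °C + 273.15 = 280.15 K
Johnson–Nyquist: V_n = √(4kTRB) ⇒ R = V_n² / (4kTB)
4kTB = 4 × 1.38×10⁻²³ × 280.15 × 4.74×10⁷ = 7.33×10⁻¹³
R = (3.30×10⁻⁴)² / 7.33×10⁻¹³ = 1.49×10⁵ Ω = 149 kΩ

149 kΩ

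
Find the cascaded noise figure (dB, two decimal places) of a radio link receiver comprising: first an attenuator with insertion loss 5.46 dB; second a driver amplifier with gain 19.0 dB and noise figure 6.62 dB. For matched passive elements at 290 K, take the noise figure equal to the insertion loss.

12.08 dB

Convert to linear (a loss of L dB is a gain of −L dB): F_i = 10^(NF_i/10), G_i = 10^(G_i,dB/10)
  Stage 1: F_1 = 10^(5.46/10) = 3.516, G_1 = 10^(−5.46/10) = 0.2844
  Stage 2: F_2 = 10^(6.62/10) = 4.592, G_2 = 10^(19.0/10) = 79.43
Friis cascade:
  F = 3.516 + (4.592 − 1)/0.2844 = 16.14
NF = 10 log₁₀(16.14) = 12.08 dB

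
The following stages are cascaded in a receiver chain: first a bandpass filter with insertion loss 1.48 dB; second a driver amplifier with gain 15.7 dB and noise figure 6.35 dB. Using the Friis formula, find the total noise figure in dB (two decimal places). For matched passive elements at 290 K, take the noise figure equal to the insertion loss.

7.83 dB

Convert to linear (a loss of L dB is a gain of −L dB): F_i = 10^(NF_i/10), G_i = 10^(G_i,dB/10)
  Stage 1: F_1 = 10^(1.48/10) = 1.406, G_1 = 10^(−1.48/10) = 0.7112
  Stage 2: F_2 = 10^(6.35/10) = 4.315, G_2 = 10^(15.7/10) = 37.15
Friis cascade:
  F = 1.406 + (4.315 − 1)/0.7112 = 6.067
NF = 10 log₁₀(6.067) = 7.83 dB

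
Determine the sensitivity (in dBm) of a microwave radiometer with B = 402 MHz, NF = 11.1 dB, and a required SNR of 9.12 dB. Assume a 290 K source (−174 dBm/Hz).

−67.7 dBm

Sensitivity = −174 + 10 log₁₀(B) + NF + SNR_min
= −174 + 86.04 + 11.1 + 9.12
= −67.74 dBm → −67.7 dBm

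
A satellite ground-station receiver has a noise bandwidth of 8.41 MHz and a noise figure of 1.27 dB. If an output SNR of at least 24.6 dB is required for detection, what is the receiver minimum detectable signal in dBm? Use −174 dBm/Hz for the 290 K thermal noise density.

Sensitivity = −174 + 10 log₁₀(B) + NF + SNR_min
= −174 + 69.25 + 1.27 + 24.6
= −78.88 dBm → −78.9 dBm

−78.9 dBm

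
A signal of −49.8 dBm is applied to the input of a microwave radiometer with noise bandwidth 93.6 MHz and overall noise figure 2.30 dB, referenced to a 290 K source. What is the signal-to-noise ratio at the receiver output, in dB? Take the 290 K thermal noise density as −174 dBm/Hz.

Noise floor: N = −174 + 10 log₁₀(B) + NF
10 log₁₀(9.36×10⁷) = 79.71 dB
N = −174 + 79.71 + 2.30 = −91.99 dBm
SNR = P_sig − N = −49.8 − (−91.99) = 42.19 dB → 42.2 dB

42.2 dB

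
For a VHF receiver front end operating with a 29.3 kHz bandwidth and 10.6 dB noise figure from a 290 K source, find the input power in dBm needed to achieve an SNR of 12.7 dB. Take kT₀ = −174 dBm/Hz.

−106.0 dBm

Sensitivity = −174 + 10 log₁₀(B) + NF + SNR_min
= −174 + 44.67 + 10.6 + 12.7
= −106.03 dBm → −106.0 dBm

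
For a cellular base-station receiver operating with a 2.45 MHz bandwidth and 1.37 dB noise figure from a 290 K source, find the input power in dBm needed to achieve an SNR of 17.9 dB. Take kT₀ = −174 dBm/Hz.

−90.8 dBm

Sensitivity = −174 + 10 log₁₀(B) + NF + SNR_min
= −174 + 63.89 + 1.37 + 17.9
= −90.84 dBm → −90.8 dBm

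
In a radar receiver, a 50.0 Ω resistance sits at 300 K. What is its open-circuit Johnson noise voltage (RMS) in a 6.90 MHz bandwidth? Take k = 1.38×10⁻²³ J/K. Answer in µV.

2.39 µV

V_n = √(4kTRB)
4kTRB = 4 × 1.38×10⁻²³ × 300 × 5.00×10¹ × 6.90×10⁶ = 5.71×10⁻¹² V²
V_n = √(5.71×10⁻¹²) = 2.39×10⁻⁶ V = 2.39 µV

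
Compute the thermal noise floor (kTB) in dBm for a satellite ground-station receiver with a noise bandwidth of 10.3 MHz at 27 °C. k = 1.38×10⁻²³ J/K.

T = 27 °C + 273.15 = 300.15 K
P_n = kTB = 1.38×10⁻²³ × 300.15 × 1.03×10⁷ = 4.27×10⁻¹⁴ W
In dBm: 10 log₁₀(4.27×10⁻¹⁴ / 10⁻³) = −103.7 dBm

−103.7 dBm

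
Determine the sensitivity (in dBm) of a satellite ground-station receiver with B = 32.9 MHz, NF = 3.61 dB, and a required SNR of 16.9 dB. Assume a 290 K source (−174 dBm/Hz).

−78.3 dBm

Sensitivity = −174 + 10 log₁₀(B) + NF + SNR_min
= −174 + 75.17 + 3.61 + 16.9
= −78.32 dBm → −78.3 dBm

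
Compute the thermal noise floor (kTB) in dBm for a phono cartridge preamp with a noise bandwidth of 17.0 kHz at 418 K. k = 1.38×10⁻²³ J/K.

−130.1 dBm

P_n = kTB = 1.38×10⁻²³ × 418 × 1.70×10⁴ = 9.81×10⁻¹⁷ W
In dBm: 10 log₁₀(9.81×10⁻¹⁷ / 10⁻³) = −130.1 dBm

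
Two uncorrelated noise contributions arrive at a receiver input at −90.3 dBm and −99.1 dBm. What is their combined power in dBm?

−89.8 dBm

Convert to linear, add, convert back:
P₁ = 9.33×10⁻¹³ W, P₂ = 1.23×10⁻¹³ W
P_tot = 1.06×10⁻¹² W → 10 log₁₀(P_tot / 10⁻³) = −89.8 dBm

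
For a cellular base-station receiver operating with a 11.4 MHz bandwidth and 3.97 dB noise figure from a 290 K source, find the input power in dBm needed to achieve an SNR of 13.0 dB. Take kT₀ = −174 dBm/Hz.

−86.5 dBm

Sensitivity = −174 + 10 log₁₀(B) + NF + SNR_min
= −174 + 70.57 + 3.97 + 13.0
= −86.46 dBm → −86.5 dBm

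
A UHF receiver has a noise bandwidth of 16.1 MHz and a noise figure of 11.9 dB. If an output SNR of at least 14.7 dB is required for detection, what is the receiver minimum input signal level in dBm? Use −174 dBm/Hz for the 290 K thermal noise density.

Sensitivity = −174 + 10 log₁₀(B) + NF + SNR_min
= −174 + 72.07 + 11.9 + 14.7
= −75.33 dBm → −75.3 dBm

−75.3 dBm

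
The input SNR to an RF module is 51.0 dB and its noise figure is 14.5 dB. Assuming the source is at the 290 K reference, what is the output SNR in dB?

By definition F = SNR_in/SNR_out, so in dB: SNR_out = SNR_in − NF
SNR_out = 51.0 − 14.5 = 36.5 dB

36.5 dB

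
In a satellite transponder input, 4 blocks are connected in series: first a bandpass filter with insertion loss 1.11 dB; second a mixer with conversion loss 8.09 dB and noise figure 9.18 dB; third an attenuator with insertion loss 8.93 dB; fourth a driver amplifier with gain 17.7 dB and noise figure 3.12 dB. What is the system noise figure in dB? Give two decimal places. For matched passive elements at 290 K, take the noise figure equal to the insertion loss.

Convert to linear (a loss of L dB is a gain of −L dB): F_i = 10^(NF_i/10), G_i = 10^(G_i,dB/10)
  Stage 1: F_1 = 10^(1.11/10) = 1.291, G_1 = 10^(−1.11/10) = 0.7745
  Stage 2: F_2 = 10^(9.18/10) = 8.279, G_2 = 10^(−8.09/10) = 0.1552
  Stage 3: F_3 = 10^(8.93/10) = 7.816, G_3 = 10^(−8.93/10) = 0.1279
  Stage 4: F_4 = 10^(3.12/10) = 2.051, G_4 = 10^(17.7/10) = 58.88
Friis cascade:
  F = 1.291 + (8.279 − 1)/0.7745 + (7.816 − 1)/0.1202 + (2.051 − 1)/0.01538 = 135.7
NF = 10 log₁₀(135.7) = 21.33 dB

21.33 dB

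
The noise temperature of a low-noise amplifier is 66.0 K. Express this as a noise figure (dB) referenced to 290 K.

F = 1 + T_e/T₀ = 1 + 66.0/290 = 1.22759
NF = 10 log₁₀(1.22759) = 0.891 dB

0.891 dB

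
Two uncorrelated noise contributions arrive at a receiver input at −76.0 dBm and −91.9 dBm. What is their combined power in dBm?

Convert to linear, add, convert back:
P₁ = 2.51×10⁻¹¹ W, P₂ = 6.46×10⁻¹³ W
P_tot = 2.58×10⁻¹¹ W → 10 log₁₀(P_tot / 10⁻³) = −75.9 dBm

−75.9 dBm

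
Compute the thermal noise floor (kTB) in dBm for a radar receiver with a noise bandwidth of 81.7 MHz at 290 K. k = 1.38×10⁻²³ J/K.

−94.9 dBm

P_n = kTB = 1.38×10⁻²³ × 290 × 8.17×10⁷ = 3.27×10⁻¹³ W
In dBm: 10 log₁₀(3.27×10⁻¹³ / 10⁻³) = −94.9 dBm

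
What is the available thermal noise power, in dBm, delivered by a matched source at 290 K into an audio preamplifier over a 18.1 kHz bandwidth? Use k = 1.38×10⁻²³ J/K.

P_n = kTB = 1.38×10⁻²³ × 290 × 1.81×10⁴ = 7.24×10⁻¹⁷ W
In dBm: 10 log₁₀(7.24×10⁻¹⁷ / 10⁻³) = −131.4 dBm

−131.4 dBm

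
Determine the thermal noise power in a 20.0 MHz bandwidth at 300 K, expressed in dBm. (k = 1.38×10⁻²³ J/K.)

P_n = kTB = 1.38×10⁻²³ × 300 × 2.00×10⁷ = 8.28×10⁻¹⁴ W
In dBm: 10 log₁₀(8.28×10⁻¹⁴ / 10⁻³) = −100.8 dBm

−100.8 dBm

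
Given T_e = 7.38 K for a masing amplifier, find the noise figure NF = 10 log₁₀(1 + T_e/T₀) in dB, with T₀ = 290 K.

F = 1 + T_e/T₀ = 1 + 7.38/290 = 1.02545
NF = 10 log₁₀(1.02545) = 0.109 dB

0.109 dB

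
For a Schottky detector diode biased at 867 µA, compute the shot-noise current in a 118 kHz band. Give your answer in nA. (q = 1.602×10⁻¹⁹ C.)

5.73 nA

I_n = √(2qI·B)
2qI·B = 2 × 1.602×10⁻¹⁹ × 8.67×10⁻⁴ × 1.18×10⁵ = 3.28×10⁻¹⁷ A²
I_n = √(3.28×10⁻¹⁷) = 5.73×10⁻⁹ A = 5.73 nA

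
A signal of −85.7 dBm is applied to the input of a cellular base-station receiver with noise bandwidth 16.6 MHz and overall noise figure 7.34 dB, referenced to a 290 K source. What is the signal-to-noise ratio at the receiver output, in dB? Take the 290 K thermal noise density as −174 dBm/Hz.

Noise floor: N = −174 + 10 log₁₀(B) + NF
10 log₁₀(1.66×10⁷) = 72.2 dB
N = −174 + 72.2 + 7.34 = −94.46 dBm
SNR = P_sig − N = −85.7 − (−94.46) = 8.76 dB → 8.8 dB

8.8 dB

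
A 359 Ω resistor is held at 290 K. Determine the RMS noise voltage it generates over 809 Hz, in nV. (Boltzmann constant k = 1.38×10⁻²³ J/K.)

68.2 nV

V_n = √(4kTRB)
4kTRB = 4 × 1.38×10⁻²³ × 290 × 3.59×10² × 8.09×10² = 4.65×10⁻¹⁵ V²
V_n = √(4.65×10⁻¹⁵) = 6.82×10⁻⁸ V = 68.2 nV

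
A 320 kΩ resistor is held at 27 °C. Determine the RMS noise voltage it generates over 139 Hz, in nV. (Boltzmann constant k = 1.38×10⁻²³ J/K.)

858 nV

T = 27 °C + 273.15 = 300.15 K
V_n = √(4kTRB)
4kTRB = 4 × 1.38×10⁻²³ × 300.15 × 3.20×10⁵ × 1.39×10² = 7.37×10⁻¹³ V²
V_n = √(7.37×10⁻¹³) = 8.58×10⁻⁷ V = 858 nV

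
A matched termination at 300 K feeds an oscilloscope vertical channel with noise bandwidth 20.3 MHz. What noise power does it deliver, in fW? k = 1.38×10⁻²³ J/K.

P_n = kTB = 1.38×10⁻²³ × 300 × 2.03×10⁷ = 8.40×10⁻¹⁴ W = 84.0 fW

84.0 fW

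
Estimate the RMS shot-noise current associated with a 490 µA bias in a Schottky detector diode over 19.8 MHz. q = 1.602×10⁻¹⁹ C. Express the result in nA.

I_n = √(2qI·B)
2qI·B = 2 × 1.602×10⁻¹⁹ × 4.90×10⁻⁴ × 1.98×10⁷ = 3.11×10⁻¹⁵ A²
I_n = √(3.11×10⁻¹⁵) = 5.58×10⁻⁸ A = 55.8 nA

55.8 nA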